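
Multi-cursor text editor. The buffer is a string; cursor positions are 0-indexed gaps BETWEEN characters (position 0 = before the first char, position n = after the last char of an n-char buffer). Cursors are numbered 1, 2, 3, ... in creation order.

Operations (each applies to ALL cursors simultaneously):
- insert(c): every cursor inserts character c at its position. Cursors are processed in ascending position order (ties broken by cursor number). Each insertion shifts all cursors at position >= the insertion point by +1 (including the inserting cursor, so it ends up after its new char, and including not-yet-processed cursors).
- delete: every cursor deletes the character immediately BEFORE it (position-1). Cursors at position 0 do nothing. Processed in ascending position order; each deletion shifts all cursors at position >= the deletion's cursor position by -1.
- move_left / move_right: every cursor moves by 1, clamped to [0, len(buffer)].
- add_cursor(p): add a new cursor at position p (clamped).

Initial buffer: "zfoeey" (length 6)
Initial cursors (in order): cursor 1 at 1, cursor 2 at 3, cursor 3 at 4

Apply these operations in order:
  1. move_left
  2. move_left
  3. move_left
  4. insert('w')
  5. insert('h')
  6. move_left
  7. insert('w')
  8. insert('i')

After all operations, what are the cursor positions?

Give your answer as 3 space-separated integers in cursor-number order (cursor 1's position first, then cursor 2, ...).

Answer: 7 7 12

Derivation:
After op 1 (move_left): buffer="zfoeey" (len 6), cursors c1@0 c2@2 c3@3, authorship ......
After op 2 (move_left): buffer="zfoeey" (len 6), cursors c1@0 c2@1 c3@2, authorship ......
After op 3 (move_left): buffer="zfoeey" (len 6), cursors c1@0 c2@0 c3@1, authorship ......
After op 4 (insert('w')): buffer="wwzwfoeey" (len 9), cursors c1@2 c2@2 c3@4, authorship 12.3.....
After op 5 (insert('h')): buffer="wwhhzwhfoeey" (len 12), cursors c1@4 c2@4 c3@7, authorship 1212.33.....
After op 6 (move_left): buffer="wwhhzwhfoeey" (len 12), cursors c1@3 c2@3 c3@6, authorship 1212.33.....
After op 7 (insert('w')): buffer="wwhwwhzwwhfoeey" (len 15), cursors c1@5 c2@5 c3@9, authorship 121122.333.....
After op 8 (insert('i')): buffer="wwhwwiihzwwihfoeey" (len 18), cursors c1@7 c2@7 c3@12, authorship 12112122.3333.....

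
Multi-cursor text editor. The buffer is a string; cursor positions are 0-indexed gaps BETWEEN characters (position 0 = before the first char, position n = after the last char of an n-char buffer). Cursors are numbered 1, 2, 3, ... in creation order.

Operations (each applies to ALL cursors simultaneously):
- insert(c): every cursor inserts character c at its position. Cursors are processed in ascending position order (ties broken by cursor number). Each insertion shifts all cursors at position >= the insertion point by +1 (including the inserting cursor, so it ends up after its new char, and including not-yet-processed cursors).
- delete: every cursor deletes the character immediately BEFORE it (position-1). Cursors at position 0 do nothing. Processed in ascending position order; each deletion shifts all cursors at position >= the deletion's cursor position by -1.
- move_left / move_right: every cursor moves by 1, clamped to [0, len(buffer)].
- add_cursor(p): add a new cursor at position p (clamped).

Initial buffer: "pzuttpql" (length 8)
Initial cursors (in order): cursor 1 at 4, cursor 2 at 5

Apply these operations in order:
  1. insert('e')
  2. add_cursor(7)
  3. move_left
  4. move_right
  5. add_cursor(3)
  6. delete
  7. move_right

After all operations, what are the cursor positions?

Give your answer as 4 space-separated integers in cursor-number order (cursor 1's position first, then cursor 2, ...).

Answer: 4 4 4 3

Derivation:
After op 1 (insert('e')): buffer="pzutetepql" (len 10), cursors c1@5 c2@7, authorship ....1.2...
After op 2 (add_cursor(7)): buffer="pzutetepql" (len 10), cursors c1@5 c2@7 c3@7, authorship ....1.2...
After op 3 (move_left): buffer="pzutetepql" (len 10), cursors c1@4 c2@6 c3@6, authorship ....1.2...
After op 4 (move_right): buffer="pzutetepql" (len 10), cursors c1@5 c2@7 c3@7, authorship ....1.2...
After op 5 (add_cursor(3)): buffer="pzutetepql" (len 10), cursors c4@3 c1@5 c2@7 c3@7, authorship ....1.2...
After op 6 (delete): buffer="pztpql" (len 6), cursors c4@2 c1@3 c2@3 c3@3, authorship ......
After op 7 (move_right): buffer="pztpql" (len 6), cursors c4@3 c1@4 c2@4 c3@4, authorship ......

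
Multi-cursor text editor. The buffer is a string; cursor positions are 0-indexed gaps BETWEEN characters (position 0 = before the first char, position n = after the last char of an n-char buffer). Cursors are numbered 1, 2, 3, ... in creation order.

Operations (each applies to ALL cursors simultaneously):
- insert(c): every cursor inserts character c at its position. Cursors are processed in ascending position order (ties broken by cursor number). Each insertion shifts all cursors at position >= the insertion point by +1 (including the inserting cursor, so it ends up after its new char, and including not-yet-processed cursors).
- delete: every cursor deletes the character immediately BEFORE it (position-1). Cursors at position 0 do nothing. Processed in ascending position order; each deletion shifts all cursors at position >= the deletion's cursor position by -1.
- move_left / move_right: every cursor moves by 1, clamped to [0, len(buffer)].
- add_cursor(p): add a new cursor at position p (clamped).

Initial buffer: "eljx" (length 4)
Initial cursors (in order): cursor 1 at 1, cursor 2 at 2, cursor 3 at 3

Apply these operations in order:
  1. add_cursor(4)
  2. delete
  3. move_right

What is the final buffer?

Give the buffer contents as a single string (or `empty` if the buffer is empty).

After op 1 (add_cursor(4)): buffer="eljx" (len 4), cursors c1@1 c2@2 c3@3 c4@4, authorship ....
After op 2 (delete): buffer="" (len 0), cursors c1@0 c2@0 c3@0 c4@0, authorship 
After op 3 (move_right): buffer="" (len 0), cursors c1@0 c2@0 c3@0 c4@0, authorship 

Answer: empty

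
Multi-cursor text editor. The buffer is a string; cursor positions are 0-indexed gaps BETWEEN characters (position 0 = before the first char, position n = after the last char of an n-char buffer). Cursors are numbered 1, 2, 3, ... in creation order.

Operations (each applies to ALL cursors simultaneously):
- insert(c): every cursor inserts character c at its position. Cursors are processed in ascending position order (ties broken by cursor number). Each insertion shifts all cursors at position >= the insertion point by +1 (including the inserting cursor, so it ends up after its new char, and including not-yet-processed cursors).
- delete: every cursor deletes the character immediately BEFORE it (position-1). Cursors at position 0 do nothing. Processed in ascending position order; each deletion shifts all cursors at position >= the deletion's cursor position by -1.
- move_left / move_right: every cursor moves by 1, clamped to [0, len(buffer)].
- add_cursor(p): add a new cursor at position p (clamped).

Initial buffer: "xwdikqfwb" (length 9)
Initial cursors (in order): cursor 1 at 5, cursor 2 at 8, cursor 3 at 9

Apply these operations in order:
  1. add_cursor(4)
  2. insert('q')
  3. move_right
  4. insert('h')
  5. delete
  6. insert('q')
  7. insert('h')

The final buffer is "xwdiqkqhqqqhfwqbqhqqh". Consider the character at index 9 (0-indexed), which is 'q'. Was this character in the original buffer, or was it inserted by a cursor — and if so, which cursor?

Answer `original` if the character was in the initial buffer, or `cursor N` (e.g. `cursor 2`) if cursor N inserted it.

Answer: original

Derivation:
After op 1 (add_cursor(4)): buffer="xwdikqfwb" (len 9), cursors c4@4 c1@5 c2@8 c3@9, authorship .........
After op 2 (insert('q')): buffer="xwdiqkqqfwqbq" (len 13), cursors c4@5 c1@7 c2@11 c3@13, authorship ....4.1...2.3
After op 3 (move_right): buffer="xwdiqkqqfwqbq" (len 13), cursors c4@6 c1@8 c2@12 c3@13, authorship ....4.1...2.3
After op 4 (insert('h')): buffer="xwdiqkhqqhfwqbhqh" (len 17), cursors c4@7 c1@10 c2@15 c3@17, authorship ....4.41.1..2.233
After op 5 (delete): buffer="xwdiqkqqfwqbq" (len 13), cursors c4@6 c1@8 c2@12 c3@13, authorship ....4.1...2.3
After op 6 (insert('q')): buffer="xwdiqkqqqqfwqbqqq" (len 17), cursors c4@7 c1@10 c2@15 c3@17, authorship ....4.41.1..2.233
After op 7 (insert('h')): buffer="xwdiqkqhqqqhfwqbqhqqh" (len 21), cursors c4@8 c1@12 c2@18 c3@21, authorship ....4.441.11..2.22333
Authorship (.=original, N=cursor N): . . . . 4 . 4 4 1 . 1 1 . . 2 . 2 2 3 3 3
Index 9: author = original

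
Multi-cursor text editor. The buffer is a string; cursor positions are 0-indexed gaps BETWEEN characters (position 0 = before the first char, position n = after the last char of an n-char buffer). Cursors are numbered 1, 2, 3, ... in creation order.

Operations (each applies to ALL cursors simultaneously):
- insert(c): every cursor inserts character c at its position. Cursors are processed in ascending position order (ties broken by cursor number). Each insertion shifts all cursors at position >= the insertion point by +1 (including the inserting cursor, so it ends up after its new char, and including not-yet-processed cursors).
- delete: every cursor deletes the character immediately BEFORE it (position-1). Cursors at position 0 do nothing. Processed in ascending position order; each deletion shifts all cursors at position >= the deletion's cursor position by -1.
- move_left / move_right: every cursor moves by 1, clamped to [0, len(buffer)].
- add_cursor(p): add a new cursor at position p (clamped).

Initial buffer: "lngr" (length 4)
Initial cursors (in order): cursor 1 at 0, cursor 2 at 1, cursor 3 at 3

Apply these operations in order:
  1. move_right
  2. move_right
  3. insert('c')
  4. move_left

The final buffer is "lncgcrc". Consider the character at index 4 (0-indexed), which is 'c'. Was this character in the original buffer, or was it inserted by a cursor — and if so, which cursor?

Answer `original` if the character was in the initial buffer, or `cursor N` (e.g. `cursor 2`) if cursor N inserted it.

After op 1 (move_right): buffer="lngr" (len 4), cursors c1@1 c2@2 c3@4, authorship ....
After op 2 (move_right): buffer="lngr" (len 4), cursors c1@2 c2@3 c3@4, authorship ....
After op 3 (insert('c')): buffer="lncgcrc" (len 7), cursors c1@3 c2@5 c3@7, authorship ..1.2.3
After op 4 (move_left): buffer="lncgcrc" (len 7), cursors c1@2 c2@4 c3@6, authorship ..1.2.3
Authorship (.=original, N=cursor N): . . 1 . 2 . 3
Index 4: author = 2

Answer: cursor 2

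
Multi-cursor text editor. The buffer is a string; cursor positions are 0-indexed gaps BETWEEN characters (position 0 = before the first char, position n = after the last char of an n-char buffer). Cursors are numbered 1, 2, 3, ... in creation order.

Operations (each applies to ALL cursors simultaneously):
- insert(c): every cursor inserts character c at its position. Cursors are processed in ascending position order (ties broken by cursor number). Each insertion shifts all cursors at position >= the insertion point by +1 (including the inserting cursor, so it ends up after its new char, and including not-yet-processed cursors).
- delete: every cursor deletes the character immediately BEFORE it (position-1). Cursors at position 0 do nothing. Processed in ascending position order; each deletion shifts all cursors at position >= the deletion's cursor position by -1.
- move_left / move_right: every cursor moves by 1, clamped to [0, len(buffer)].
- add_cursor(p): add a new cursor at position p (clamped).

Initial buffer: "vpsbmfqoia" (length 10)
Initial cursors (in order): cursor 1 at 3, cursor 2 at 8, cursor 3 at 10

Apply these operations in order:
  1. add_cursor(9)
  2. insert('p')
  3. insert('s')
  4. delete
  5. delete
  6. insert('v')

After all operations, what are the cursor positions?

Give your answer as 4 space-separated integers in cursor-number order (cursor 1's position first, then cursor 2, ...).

After op 1 (add_cursor(9)): buffer="vpsbmfqoia" (len 10), cursors c1@3 c2@8 c4@9 c3@10, authorship ..........
After op 2 (insert('p')): buffer="vpspbmfqopipap" (len 14), cursors c1@4 c2@10 c4@12 c3@14, authorship ...1.....2.4.3
After op 3 (insert('s')): buffer="vpspsbmfqopsipsaps" (len 18), cursors c1@5 c2@12 c4@15 c3@18, authorship ...11.....22.44.33
After op 4 (delete): buffer="vpspbmfqopipap" (len 14), cursors c1@4 c2@10 c4@12 c3@14, authorship ...1.....2.4.3
After op 5 (delete): buffer="vpsbmfqoia" (len 10), cursors c1@3 c2@8 c4@9 c3@10, authorship ..........
After op 6 (insert('v')): buffer="vpsvbmfqovivav" (len 14), cursors c1@4 c2@10 c4@12 c3@14, authorship ...1.....2.4.3

Answer: 4 10 14 12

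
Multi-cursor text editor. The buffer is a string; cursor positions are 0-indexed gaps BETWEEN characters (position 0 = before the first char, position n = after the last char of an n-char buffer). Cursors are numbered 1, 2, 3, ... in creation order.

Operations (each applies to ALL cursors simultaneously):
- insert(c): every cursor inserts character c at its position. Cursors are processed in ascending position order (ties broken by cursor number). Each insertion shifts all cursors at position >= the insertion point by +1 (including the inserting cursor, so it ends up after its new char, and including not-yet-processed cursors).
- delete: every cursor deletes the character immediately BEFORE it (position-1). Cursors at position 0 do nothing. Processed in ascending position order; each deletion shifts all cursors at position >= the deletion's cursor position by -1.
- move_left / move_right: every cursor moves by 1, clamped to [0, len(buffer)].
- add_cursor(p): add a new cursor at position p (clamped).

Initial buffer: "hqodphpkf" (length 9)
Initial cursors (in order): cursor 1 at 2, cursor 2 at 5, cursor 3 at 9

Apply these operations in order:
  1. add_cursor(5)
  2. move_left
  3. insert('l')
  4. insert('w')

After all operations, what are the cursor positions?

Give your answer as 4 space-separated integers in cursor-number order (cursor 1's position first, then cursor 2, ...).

After op 1 (add_cursor(5)): buffer="hqodphpkf" (len 9), cursors c1@2 c2@5 c4@5 c3@9, authorship .........
After op 2 (move_left): buffer="hqodphpkf" (len 9), cursors c1@1 c2@4 c4@4 c3@8, authorship .........
After op 3 (insert('l')): buffer="hlqodllphpklf" (len 13), cursors c1@2 c2@7 c4@7 c3@12, authorship .1...24....3.
After op 4 (insert('w')): buffer="hlwqodllwwphpklwf" (len 17), cursors c1@3 c2@10 c4@10 c3@16, authorship .11...2424....33.

Answer: 3 10 16 10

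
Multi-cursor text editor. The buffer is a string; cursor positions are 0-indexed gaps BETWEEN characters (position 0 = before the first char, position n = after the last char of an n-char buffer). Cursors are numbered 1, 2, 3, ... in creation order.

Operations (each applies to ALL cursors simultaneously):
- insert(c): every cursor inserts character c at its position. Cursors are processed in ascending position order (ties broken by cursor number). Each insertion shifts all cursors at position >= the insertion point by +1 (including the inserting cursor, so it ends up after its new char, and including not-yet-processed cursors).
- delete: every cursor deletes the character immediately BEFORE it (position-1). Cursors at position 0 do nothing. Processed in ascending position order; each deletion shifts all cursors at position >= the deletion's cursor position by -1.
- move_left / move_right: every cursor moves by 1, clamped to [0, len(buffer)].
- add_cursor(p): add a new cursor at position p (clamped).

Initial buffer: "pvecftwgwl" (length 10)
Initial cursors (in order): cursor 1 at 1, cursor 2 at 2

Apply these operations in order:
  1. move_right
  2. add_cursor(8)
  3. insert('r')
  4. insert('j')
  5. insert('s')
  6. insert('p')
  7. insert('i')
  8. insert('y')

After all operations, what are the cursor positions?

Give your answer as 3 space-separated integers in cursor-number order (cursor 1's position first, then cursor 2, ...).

Answer: 8 15 26

Derivation:
After op 1 (move_right): buffer="pvecftwgwl" (len 10), cursors c1@2 c2@3, authorship ..........
After op 2 (add_cursor(8)): buffer="pvecftwgwl" (len 10), cursors c1@2 c2@3 c3@8, authorship ..........
After op 3 (insert('r')): buffer="pvrercftwgrwl" (len 13), cursors c1@3 c2@5 c3@11, authorship ..1.2.....3..
After op 4 (insert('j')): buffer="pvrjerjcftwgrjwl" (len 16), cursors c1@4 c2@7 c3@14, authorship ..11.22.....33..
After op 5 (insert('s')): buffer="pvrjserjscftwgrjswl" (len 19), cursors c1@5 c2@9 c3@17, authorship ..111.222.....333..
After op 6 (insert('p')): buffer="pvrjsperjspcftwgrjspwl" (len 22), cursors c1@6 c2@11 c3@20, authorship ..1111.2222.....3333..
After op 7 (insert('i')): buffer="pvrjspierjspicftwgrjspiwl" (len 25), cursors c1@7 c2@13 c3@23, authorship ..11111.22222.....33333..
After op 8 (insert('y')): buffer="pvrjspiyerjspiycftwgrjspiywl" (len 28), cursors c1@8 c2@15 c3@26, authorship ..111111.222222.....333333..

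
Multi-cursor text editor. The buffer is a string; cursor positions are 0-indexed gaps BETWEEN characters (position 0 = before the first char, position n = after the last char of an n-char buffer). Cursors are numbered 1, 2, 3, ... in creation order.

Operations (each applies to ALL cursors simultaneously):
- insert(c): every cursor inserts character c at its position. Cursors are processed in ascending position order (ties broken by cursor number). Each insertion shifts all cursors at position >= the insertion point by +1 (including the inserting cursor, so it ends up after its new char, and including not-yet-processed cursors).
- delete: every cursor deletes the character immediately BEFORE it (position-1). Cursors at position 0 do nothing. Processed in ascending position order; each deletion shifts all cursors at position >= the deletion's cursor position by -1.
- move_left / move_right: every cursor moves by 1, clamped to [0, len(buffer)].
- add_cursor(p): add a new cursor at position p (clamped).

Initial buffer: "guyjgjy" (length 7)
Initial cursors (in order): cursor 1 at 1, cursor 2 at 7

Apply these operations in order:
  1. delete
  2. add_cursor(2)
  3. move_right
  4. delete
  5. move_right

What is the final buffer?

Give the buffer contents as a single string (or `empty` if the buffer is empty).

Answer: yg

Derivation:
After op 1 (delete): buffer="uyjgj" (len 5), cursors c1@0 c2@5, authorship .....
After op 2 (add_cursor(2)): buffer="uyjgj" (len 5), cursors c1@0 c3@2 c2@5, authorship .....
After op 3 (move_right): buffer="uyjgj" (len 5), cursors c1@1 c3@3 c2@5, authorship .....
After op 4 (delete): buffer="yg" (len 2), cursors c1@0 c3@1 c2@2, authorship ..
After op 5 (move_right): buffer="yg" (len 2), cursors c1@1 c2@2 c3@2, authorship ..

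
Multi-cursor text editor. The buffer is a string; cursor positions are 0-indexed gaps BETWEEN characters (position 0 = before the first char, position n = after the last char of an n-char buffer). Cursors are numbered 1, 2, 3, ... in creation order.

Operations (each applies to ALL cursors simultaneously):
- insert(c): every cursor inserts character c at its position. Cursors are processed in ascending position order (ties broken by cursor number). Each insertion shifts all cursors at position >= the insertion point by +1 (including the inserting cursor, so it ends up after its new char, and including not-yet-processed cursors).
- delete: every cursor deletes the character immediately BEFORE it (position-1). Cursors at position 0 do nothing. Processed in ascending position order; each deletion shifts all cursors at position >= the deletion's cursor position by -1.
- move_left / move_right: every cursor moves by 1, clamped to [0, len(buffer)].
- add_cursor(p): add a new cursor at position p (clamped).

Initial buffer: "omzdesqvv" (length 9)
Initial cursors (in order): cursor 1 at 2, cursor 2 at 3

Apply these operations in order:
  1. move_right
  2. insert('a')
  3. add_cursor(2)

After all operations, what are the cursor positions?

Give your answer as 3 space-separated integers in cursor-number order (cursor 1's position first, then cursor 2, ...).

After op 1 (move_right): buffer="omzdesqvv" (len 9), cursors c1@3 c2@4, authorship .........
After op 2 (insert('a')): buffer="omzadaesqvv" (len 11), cursors c1@4 c2@6, authorship ...1.2.....
After op 3 (add_cursor(2)): buffer="omzadaesqvv" (len 11), cursors c3@2 c1@4 c2@6, authorship ...1.2.....

Answer: 4 6 2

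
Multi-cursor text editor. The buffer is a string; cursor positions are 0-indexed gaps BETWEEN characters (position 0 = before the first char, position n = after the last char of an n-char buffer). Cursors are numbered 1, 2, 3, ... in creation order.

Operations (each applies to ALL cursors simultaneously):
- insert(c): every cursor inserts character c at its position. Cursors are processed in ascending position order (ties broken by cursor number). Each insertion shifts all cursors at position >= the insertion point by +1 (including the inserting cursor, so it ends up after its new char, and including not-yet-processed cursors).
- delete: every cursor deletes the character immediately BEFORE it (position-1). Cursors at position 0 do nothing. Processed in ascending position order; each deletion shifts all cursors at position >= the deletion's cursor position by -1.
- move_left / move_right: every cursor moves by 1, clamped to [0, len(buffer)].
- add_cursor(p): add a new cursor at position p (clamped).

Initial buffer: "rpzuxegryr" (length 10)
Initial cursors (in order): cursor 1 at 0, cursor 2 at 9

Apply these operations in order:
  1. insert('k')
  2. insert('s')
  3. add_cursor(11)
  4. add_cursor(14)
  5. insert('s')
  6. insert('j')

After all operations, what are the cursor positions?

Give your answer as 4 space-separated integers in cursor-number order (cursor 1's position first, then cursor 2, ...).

After op 1 (insert('k')): buffer="krpzuxegrykr" (len 12), cursors c1@1 c2@11, authorship 1.........2.
After op 2 (insert('s')): buffer="ksrpzuxegryksr" (len 14), cursors c1@2 c2@13, authorship 11.........22.
After op 3 (add_cursor(11)): buffer="ksrpzuxegryksr" (len 14), cursors c1@2 c3@11 c2@13, authorship 11.........22.
After op 4 (add_cursor(14)): buffer="ksrpzuxegryksr" (len 14), cursors c1@2 c3@11 c2@13 c4@14, authorship 11.........22.
After op 5 (insert('s')): buffer="kssrpzuxegryskssrs" (len 18), cursors c1@3 c3@13 c2@16 c4@18, authorship 111.........3222.4
After op 6 (insert('j')): buffer="kssjrpzuxegrysjkssjrsj" (len 22), cursors c1@4 c3@15 c2@19 c4@22, authorship 1111.........332222.44

Answer: 4 19 15 22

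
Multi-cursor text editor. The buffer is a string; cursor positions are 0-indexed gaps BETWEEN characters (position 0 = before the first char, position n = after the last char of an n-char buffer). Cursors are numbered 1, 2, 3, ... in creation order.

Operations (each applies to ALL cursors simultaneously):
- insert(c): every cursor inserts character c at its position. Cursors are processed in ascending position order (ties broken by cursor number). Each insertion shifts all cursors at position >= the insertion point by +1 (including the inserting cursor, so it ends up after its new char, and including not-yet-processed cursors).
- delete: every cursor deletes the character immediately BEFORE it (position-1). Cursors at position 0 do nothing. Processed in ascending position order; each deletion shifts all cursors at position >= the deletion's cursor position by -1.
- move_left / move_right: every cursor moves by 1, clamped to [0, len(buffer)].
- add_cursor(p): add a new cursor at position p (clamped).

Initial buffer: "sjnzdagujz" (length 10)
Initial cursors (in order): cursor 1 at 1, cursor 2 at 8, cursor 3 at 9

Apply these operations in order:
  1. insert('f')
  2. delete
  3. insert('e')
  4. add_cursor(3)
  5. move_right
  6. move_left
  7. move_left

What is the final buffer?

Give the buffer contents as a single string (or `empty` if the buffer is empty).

Answer: sejnzdaguejez

Derivation:
After op 1 (insert('f')): buffer="sfjnzdagufjfz" (len 13), cursors c1@2 c2@10 c3@12, authorship .1.......2.3.
After op 2 (delete): buffer="sjnzdagujz" (len 10), cursors c1@1 c2@8 c3@9, authorship ..........
After op 3 (insert('e')): buffer="sejnzdaguejez" (len 13), cursors c1@2 c2@10 c3@12, authorship .1.......2.3.
After op 4 (add_cursor(3)): buffer="sejnzdaguejez" (len 13), cursors c1@2 c4@3 c2@10 c3@12, authorship .1.......2.3.
After op 5 (move_right): buffer="sejnzdaguejez" (len 13), cursors c1@3 c4@4 c2@11 c3@13, authorship .1.......2.3.
After op 6 (move_left): buffer="sejnzdaguejez" (len 13), cursors c1@2 c4@3 c2@10 c3@12, authorship .1.......2.3.
After op 7 (move_left): buffer="sejnzdaguejez" (len 13), cursors c1@1 c4@2 c2@9 c3@11, authorship .1.......2.3.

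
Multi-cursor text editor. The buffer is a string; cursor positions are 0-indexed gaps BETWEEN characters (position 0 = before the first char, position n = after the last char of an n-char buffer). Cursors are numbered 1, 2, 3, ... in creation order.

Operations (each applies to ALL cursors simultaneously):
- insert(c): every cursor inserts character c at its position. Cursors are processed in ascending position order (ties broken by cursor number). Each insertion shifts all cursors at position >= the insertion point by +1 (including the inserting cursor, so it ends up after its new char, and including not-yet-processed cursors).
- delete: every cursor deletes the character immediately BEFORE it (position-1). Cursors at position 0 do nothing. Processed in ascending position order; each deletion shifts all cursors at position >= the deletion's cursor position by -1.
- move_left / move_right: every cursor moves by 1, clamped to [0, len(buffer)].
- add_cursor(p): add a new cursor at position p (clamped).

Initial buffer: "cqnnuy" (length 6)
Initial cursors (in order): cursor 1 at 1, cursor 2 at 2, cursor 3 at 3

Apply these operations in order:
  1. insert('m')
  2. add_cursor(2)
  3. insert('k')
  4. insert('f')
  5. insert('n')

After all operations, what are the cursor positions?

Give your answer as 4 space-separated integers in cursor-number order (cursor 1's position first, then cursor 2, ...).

Answer: 8 13 18 8

Derivation:
After op 1 (insert('m')): buffer="cmqmnmnuy" (len 9), cursors c1@2 c2@4 c3@6, authorship .1.2.3...
After op 2 (add_cursor(2)): buffer="cmqmnmnuy" (len 9), cursors c1@2 c4@2 c2@4 c3@6, authorship .1.2.3...
After op 3 (insert('k')): buffer="cmkkqmknmknuy" (len 13), cursors c1@4 c4@4 c2@7 c3@10, authorship .114.22.33...
After op 4 (insert('f')): buffer="cmkkffqmkfnmkfnuy" (len 17), cursors c1@6 c4@6 c2@10 c3@14, authorship .11414.222.333...
After op 5 (insert('n')): buffer="cmkkffnnqmkfnnmkfnnuy" (len 21), cursors c1@8 c4@8 c2@13 c3@18, authorship .1141414.2222.3333...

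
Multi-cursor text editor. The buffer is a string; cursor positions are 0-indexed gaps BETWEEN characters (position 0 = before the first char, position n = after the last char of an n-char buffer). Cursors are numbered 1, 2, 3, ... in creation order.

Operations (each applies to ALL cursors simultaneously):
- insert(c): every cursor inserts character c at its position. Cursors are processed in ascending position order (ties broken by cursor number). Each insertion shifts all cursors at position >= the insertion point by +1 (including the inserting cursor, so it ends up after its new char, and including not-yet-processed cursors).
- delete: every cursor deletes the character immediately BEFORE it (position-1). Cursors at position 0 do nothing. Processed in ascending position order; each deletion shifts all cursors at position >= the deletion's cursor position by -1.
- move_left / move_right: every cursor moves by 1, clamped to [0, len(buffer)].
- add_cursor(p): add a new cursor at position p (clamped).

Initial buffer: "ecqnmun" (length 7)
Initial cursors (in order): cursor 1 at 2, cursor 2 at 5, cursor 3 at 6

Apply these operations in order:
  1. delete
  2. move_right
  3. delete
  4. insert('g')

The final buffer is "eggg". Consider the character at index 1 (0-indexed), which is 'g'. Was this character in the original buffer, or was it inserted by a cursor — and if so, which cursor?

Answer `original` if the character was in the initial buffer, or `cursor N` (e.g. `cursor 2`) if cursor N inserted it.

Answer: cursor 1

Derivation:
After op 1 (delete): buffer="eqnn" (len 4), cursors c1@1 c2@3 c3@3, authorship ....
After op 2 (move_right): buffer="eqnn" (len 4), cursors c1@2 c2@4 c3@4, authorship ....
After op 3 (delete): buffer="e" (len 1), cursors c1@1 c2@1 c3@1, authorship .
After op 4 (insert('g')): buffer="eggg" (len 4), cursors c1@4 c2@4 c3@4, authorship .123
Authorship (.=original, N=cursor N): . 1 2 3
Index 1: author = 1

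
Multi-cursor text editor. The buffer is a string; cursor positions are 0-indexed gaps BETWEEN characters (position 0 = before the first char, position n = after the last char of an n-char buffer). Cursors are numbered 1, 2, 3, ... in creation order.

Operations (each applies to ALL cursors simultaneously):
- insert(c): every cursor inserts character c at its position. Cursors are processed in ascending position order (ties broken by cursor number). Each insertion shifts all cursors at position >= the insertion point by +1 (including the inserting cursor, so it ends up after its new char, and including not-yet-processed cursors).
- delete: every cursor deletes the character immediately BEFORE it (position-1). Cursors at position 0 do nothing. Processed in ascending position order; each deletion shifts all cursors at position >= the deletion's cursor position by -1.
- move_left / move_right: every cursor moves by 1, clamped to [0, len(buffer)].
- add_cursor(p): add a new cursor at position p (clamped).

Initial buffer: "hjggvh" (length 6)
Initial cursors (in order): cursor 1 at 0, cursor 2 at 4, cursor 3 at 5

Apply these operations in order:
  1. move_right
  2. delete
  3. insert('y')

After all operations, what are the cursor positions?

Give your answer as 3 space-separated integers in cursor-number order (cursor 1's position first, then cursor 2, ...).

After op 1 (move_right): buffer="hjggvh" (len 6), cursors c1@1 c2@5 c3@6, authorship ......
After op 2 (delete): buffer="jgg" (len 3), cursors c1@0 c2@3 c3@3, authorship ...
After op 3 (insert('y')): buffer="yjggyy" (len 6), cursors c1@1 c2@6 c3@6, authorship 1...23

Answer: 1 6 6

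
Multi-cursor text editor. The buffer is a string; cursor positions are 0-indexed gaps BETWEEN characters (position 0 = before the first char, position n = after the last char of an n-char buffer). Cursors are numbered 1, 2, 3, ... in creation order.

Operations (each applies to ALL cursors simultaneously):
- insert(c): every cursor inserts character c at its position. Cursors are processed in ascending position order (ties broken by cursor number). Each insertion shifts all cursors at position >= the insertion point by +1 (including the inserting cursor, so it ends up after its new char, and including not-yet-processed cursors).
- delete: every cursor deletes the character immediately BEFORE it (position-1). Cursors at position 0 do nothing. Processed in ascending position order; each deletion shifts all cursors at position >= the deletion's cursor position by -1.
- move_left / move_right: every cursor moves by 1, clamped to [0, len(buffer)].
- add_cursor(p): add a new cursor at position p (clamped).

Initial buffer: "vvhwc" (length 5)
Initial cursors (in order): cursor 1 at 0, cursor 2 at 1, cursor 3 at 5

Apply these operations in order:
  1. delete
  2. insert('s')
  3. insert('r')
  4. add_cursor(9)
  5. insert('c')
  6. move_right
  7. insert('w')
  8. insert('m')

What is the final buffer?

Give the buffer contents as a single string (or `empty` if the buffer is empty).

Answer: ssrrccvwwmmhwsrccwwmm

Derivation:
After op 1 (delete): buffer="vhw" (len 3), cursors c1@0 c2@0 c3@3, authorship ...
After op 2 (insert('s')): buffer="ssvhws" (len 6), cursors c1@2 c2@2 c3@6, authorship 12...3
After op 3 (insert('r')): buffer="ssrrvhwsr" (len 9), cursors c1@4 c2@4 c3@9, authorship 1212...33
After op 4 (add_cursor(9)): buffer="ssrrvhwsr" (len 9), cursors c1@4 c2@4 c3@9 c4@9, authorship 1212...33
After op 5 (insert('c')): buffer="ssrrccvhwsrcc" (len 13), cursors c1@6 c2@6 c3@13 c4@13, authorship 121212...3334
After op 6 (move_right): buffer="ssrrccvhwsrcc" (len 13), cursors c1@7 c2@7 c3@13 c4@13, authorship 121212...3334
After op 7 (insert('w')): buffer="ssrrccvwwhwsrccww" (len 17), cursors c1@9 c2@9 c3@17 c4@17, authorship 121212.12..333434
After op 8 (insert('m')): buffer="ssrrccvwwmmhwsrccwwmm" (len 21), cursors c1@11 c2@11 c3@21 c4@21, authorship 121212.1212..33343434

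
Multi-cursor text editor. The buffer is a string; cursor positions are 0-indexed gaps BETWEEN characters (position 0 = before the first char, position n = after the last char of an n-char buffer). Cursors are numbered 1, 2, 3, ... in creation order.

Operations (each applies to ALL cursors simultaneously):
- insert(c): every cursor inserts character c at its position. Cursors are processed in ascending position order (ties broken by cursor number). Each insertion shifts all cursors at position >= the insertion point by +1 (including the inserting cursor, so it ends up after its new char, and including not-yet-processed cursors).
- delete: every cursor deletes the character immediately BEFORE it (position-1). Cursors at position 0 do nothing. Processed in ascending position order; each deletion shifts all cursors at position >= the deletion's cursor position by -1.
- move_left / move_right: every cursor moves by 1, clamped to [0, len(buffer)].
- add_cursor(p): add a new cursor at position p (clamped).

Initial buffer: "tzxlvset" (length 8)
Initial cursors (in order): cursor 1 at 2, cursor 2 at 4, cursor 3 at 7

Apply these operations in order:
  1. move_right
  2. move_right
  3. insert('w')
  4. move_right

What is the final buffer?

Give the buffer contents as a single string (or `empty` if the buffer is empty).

After op 1 (move_right): buffer="tzxlvset" (len 8), cursors c1@3 c2@5 c3@8, authorship ........
After op 2 (move_right): buffer="tzxlvset" (len 8), cursors c1@4 c2@6 c3@8, authorship ........
After op 3 (insert('w')): buffer="tzxlwvswetw" (len 11), cursors c1@5 c2@8 c3@11, authorship ....1..2..3
After op 4 (move_right): buffer="tzxlwvswetw" (len 11), cursors c1@6 c2@9 c3@11, authorship ....1..2..3

Answer: tzxlwvswetw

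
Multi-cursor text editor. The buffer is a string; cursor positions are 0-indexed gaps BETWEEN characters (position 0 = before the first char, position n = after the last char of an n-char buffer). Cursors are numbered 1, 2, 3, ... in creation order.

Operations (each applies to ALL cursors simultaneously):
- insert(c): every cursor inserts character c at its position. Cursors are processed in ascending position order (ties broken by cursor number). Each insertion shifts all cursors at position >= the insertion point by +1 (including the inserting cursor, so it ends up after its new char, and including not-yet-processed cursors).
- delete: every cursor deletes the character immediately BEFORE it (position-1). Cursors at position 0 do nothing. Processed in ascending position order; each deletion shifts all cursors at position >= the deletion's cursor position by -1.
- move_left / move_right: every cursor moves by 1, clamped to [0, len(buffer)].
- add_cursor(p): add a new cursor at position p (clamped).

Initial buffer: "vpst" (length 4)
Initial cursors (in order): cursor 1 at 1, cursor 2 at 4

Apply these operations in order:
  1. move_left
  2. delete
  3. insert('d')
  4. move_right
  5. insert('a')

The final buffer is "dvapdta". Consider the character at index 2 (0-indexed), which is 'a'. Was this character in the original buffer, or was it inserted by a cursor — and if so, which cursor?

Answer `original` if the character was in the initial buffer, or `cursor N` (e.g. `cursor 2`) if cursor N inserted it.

After op 1 (move_left): buffer="vpst" (len 4), cursors c1@0 c2@3, authorship ....
After op 2 (delete): buffer="vpt" (len 3), cursors c1@0 c2@2, authorship ...
After op 3 (insert('d')): buffer="dvpdt" (len 5), cursors c1@1 c2@4, authorship 1..2.
After op 4 (move_right): buffer="dvpdt" (len 5), cursors c1@2 c2@5, authorship 1..2.
After op 5 (insert('a')): buffer="dvapdta" (len 7), cursors c1@3 c2@7, authorship 1.1.2.2
Authorship (.=original, N=cursor N): 1 . 1 . 2 . 2
Index 2: author = 1

Answer: cursor 1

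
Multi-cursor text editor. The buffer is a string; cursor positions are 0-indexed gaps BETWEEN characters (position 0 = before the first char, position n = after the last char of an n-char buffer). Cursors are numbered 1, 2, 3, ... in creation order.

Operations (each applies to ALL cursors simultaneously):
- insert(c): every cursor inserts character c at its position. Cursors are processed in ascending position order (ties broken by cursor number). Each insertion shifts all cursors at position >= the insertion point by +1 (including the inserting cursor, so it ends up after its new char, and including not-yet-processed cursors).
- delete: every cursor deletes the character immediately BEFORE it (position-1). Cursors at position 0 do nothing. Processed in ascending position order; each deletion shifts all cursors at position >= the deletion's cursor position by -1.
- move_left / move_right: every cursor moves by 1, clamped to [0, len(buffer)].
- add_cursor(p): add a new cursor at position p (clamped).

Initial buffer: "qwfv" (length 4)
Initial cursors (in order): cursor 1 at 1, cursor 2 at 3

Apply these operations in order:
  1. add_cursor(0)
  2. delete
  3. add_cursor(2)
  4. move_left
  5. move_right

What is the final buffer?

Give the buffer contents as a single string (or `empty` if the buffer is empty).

After op 1 (add_cursor(0)): buffer="qwfv" (len 4), cursors c3@0 c1@1 c2@3, authorship ....
After op 2 (delete): buffer="wv" (len 2), cursors c1@0 c3@0 c2@1, authorship ..
After op 3 (add_cursor(2)): buffer="wv" (len 2), cursors c1@0 c3@0 c2@1 c4@2, authorship ..
After op 4 (move_left): buffer="wv" (len 2), cursors c1@0 c2@0 c3@0 c4@1, authorship ..
After op 5 (move_right): buffer="wv" (len 2), cursors c1@1 c2@1 c3@1 c4@2, authorship ..

Answer: wv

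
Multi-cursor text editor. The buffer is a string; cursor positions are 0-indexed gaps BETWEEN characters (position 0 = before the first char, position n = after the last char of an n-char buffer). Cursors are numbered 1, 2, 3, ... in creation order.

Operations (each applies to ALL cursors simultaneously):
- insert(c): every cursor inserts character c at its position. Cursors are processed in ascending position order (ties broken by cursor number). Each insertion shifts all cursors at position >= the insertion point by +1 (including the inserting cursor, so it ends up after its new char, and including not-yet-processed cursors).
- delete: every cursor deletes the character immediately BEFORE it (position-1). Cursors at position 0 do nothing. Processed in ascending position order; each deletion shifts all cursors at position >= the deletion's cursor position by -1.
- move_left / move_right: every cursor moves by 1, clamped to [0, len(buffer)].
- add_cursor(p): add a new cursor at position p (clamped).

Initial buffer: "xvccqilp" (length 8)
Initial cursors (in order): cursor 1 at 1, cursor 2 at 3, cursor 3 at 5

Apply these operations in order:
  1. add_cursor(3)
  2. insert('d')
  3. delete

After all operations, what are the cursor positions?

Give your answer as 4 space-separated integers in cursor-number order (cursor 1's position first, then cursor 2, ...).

Answer: 1 3 5 3

Derivation:
After op 1 (add_cursor(3)): buffer="xvccqilp" (len 8), cursors c1@1 c2@3 c4@3 c3@5, authorship ........
After op 2 (insert('d')): buffer="xdvcddcqdilp" (len 12), cursors c1@2 c2@6 c4@6 c3@9, authorship .1..24..3...
After op 3 (delete): buffer="xvccqilp" (len 8), cursors c1@1 c2@3 c4@3 c3@5, authorship ........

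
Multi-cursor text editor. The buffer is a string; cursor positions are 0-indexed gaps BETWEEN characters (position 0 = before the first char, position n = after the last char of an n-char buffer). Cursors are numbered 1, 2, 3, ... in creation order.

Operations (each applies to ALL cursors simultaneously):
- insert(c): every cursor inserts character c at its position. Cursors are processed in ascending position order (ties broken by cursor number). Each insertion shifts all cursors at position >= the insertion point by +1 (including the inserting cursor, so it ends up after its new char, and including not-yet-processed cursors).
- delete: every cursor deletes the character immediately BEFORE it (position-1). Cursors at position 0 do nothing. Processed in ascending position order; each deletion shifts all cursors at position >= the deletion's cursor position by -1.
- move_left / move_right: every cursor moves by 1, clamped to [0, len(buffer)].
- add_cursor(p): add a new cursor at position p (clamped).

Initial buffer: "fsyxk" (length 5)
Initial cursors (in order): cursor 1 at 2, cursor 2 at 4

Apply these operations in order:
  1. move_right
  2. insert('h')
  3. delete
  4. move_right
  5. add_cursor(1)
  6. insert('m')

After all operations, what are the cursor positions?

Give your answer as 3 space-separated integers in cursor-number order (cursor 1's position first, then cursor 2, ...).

Answer: 6 8 2

Derivation:
After op 1 (move_right): buffer="fsyxk" (len 5), cursors c1@3 c2@5, authorship .....
After op 2 (insert('h')): buffer="fsyhxkh" (len 7), cursors c1@4 c2@7, authorship ...1..2
After op 3 (delete): buffer="fsyxk" (len 5), cursors c1@3 c2@5, authorship .....
After op 4 (move_right): buffer="fsyxk" (len 5), cursors c1@4 c2@5, authorship .....
After op 5 (add_cursor(1)): buffer="fsyxk" (len 5), cursors c3@1 c1@4 c2@5, authorship .....
After op 6 (insert('m')): buffer="fmsyxmkm" (len 8), cursors c3@2 c1@6 c2@8, authorship .3...1.2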